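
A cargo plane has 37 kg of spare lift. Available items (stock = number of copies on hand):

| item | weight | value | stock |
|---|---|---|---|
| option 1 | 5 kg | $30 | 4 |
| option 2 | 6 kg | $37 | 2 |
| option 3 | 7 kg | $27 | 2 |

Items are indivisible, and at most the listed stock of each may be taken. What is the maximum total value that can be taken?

Best selections within weight 37 and stock limits:
- 4×option 1 + 2×option 2: weight 32, value 194
- 3×option 1 + 2×option 2 + 1×option 3: weight 34, value 191
- 2×option 1 + 2×option 2 + 2×option 3: weight 36, value 188
Best: $194.

$194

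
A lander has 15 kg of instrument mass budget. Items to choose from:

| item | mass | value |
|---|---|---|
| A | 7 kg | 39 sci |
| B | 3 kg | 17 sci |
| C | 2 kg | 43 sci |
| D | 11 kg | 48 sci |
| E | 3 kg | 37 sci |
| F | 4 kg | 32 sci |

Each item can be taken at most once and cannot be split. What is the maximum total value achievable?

136 sci

Check high-value combinations within 15 kg:
- A+B+C+E: mass 7+3+2+3=15, value 39+17+43+37=136
- B+C+E+F: mass 3+2+3+4=12, value 17+43+37+32=129
- A+C+E: mass 7+2+3=12, value 39+43+37=119
Best: 136 sci.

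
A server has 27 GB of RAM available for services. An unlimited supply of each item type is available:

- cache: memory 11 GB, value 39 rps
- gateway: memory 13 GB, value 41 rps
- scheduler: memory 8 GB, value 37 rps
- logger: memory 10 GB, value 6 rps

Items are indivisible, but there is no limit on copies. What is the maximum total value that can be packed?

Best value-per-unit is scheduler at 37/8; filling with it alone gives 3×37 = 111.
Optimal mix: 1×cache + 2×scheduler → memory 27, value 113.

113 rps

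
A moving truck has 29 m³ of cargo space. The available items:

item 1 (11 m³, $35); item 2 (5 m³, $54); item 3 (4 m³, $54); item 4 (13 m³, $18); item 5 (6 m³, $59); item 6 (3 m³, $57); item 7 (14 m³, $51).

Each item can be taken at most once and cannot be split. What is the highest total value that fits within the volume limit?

$259

Check high-value combinations within 29 m³:
- item 1+item 2+item 3+item 5+item 6: volume 11+5+4+6+3=29, value 35+54+54+59+57=259
- item 2+item 3+item 5+item 6: volume 5+4+6+3=18, value 54+54+59+57=224
- item 3+item 5+item 6+item 7: volume 4+6+3+14=27, value 54+59+57+51=221
Best: $259.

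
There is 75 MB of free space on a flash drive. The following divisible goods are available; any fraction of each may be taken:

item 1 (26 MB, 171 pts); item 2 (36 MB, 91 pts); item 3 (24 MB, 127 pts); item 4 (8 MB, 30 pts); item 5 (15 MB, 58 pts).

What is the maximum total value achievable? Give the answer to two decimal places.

391.06

Take in order of value per unit:
- item 1 (171/26 per unit): all 26 → value 171, running total 171.00
- item 3 (127/24 per unit): all 24 → value 127, running total 298.00
- item 5 (58/15 per unit): all 15 → value 58, running total 356.00
- item 4 (30/8 per unit): all 8 → value 30, running total 386.00
- item 2 (91/36 per unit): 2 of 36 → value 2×91/36 = 5.0556, running total 391.06
Total 391.06.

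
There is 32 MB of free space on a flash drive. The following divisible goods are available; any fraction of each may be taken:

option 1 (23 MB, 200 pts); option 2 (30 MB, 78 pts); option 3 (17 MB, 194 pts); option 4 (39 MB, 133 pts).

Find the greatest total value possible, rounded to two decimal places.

324.43

Take in order of value per unit:
- option 3 (194/17 per unit): all 17 → value 194, running total 194.00
- option 1 (200/23 per unit): 15 of 23 → value 15×200/23 = 130.4348, running total 324.43
Total 324.43.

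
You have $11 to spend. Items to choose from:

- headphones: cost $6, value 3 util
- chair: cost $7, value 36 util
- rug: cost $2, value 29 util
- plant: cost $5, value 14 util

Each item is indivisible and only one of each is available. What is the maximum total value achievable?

This is a 0/1 knapsack; check combinations near the capacity.
- chair+rug: cost 7+2=9, value 36+29=65
- rug+plant: cost 2+5=7, value 29+14=43
- chair: cost 7, value 36
- headphones+rug: cost 6+2=8, value 3+29=32
- rug: cost 2, value 29
Best: 65 util.

65 util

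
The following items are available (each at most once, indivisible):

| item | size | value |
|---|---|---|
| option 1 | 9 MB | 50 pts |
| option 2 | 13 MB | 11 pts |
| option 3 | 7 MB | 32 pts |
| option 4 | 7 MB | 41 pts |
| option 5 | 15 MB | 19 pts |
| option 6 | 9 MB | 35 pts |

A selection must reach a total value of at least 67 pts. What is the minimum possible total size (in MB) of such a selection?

14

Subsets with value ≥ 67, sorted by total size:
- option 3+option 4: size 14, value 73
- option 1+option 4: size 16, value 91
Minimum size: 14 MB.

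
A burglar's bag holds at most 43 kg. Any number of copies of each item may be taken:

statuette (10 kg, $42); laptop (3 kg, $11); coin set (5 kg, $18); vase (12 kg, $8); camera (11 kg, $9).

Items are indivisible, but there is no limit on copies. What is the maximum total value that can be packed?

$179

Best value-per-unit is statuette at 42/10; filling with it alone gives 4×42 = 168.
Optimal mix: 4×statuette + 1×laptop → weight 43, value 179.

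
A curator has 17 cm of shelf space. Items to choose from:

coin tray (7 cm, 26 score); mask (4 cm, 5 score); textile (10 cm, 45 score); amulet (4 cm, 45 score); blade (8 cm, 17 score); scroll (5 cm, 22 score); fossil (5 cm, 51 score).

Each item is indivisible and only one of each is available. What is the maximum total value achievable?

Check high-value combinations within 17 cm:
- coin tray+amulet+fossil: length 7+4+5=16, value 26+45+51=122
- amulet+scroll+fossil: length 4+5+5=14, value 45+22+51=118
- amulet+blade+fossil: length 4+8+5=17, value 45+17+51=113
- mask+amulet+fossil: length 4+4+5=13, value 5+45+51=101
Best: 122 score.

122 score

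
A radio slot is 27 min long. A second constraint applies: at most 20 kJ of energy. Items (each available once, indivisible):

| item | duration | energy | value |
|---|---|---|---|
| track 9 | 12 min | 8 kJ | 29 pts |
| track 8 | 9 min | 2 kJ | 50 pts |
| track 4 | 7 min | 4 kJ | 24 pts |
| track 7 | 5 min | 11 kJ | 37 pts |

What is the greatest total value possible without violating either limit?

Feasible sets respecting both limits:
- track 8+track 4+track 7: duration 21, energy 17, value 111
- track 8+track 7: duration 14, energy 13, value 87
- track 9+track 8: duration 21, energy 10, value 79
Best: 111 pts.

111 pts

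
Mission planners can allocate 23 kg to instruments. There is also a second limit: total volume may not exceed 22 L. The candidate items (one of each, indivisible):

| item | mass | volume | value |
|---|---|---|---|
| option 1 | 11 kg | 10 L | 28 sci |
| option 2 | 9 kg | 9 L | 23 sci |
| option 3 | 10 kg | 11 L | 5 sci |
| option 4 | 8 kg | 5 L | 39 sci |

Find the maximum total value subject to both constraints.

67 sci

Feasible sets respecting both limits:
- option 1+option 4: mass 19, volume 15, value 67
- option 2+option 4: mass 17, volume 14, value 62
- option 1+option 2: mass 20, volume 19, value 51
- option 3+option 4: mass 18, volume 16, value 44
Best: 67 sci.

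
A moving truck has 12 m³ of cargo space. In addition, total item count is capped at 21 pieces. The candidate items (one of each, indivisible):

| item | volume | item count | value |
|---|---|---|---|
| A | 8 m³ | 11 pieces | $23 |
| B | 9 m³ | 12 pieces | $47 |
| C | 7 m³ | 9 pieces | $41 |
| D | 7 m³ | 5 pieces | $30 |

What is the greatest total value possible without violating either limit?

$47

Feasible sets respecting both limits:
- B: volume 9, item count 12, value 47
- C: volume 7, item count 9, value 41
- D: volume 7, item count 5, value 30
- A: volume 8, item count 11, value 23
Best: $47.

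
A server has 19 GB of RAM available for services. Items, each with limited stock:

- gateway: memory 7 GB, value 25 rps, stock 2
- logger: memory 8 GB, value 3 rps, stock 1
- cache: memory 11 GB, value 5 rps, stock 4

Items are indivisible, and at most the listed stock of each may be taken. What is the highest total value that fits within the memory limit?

Top feasible selections:
- 2×gateway: memory 14, value 50
- 1×gateway + 1×cache: memory 18, value 30
Best: 50 rps.

50 rps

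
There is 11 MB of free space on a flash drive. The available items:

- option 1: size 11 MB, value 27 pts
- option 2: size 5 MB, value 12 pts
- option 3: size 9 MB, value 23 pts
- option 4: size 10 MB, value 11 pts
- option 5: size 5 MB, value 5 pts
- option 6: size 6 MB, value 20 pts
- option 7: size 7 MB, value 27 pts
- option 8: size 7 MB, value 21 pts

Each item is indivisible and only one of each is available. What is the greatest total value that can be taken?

32 pts

Check high-value combinations within 11 MB:
- option 2+option 6: size 5+6=11, value 12+20=32
- option 7: size 7, value 27
- option 1: size 11, value 27
- option 5+option 6: size 5+6=11, value 5+20=25
- option 3: size 9, value 23
Best: 32 pts.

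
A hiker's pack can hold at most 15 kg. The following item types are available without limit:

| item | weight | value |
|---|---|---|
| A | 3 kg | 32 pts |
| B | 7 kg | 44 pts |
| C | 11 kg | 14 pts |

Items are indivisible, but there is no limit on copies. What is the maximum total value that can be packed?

160 pts

Best value-per-unit is A at 32/3, and filling with it alone uses weight 5×3=15. No mix of the others beats 5×32 = 160.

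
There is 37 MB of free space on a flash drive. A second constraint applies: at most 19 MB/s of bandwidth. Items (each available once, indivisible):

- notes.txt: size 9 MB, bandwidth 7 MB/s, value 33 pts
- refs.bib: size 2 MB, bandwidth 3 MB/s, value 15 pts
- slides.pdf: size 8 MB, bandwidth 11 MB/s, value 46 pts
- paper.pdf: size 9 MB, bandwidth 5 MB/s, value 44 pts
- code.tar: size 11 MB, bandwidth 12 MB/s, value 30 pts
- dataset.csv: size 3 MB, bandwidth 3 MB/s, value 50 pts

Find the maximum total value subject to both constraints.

142 pts

Feasible sets respecting both limits:
- notes.txt+refs.bib+paper.pdf+dataset.csv: size 23, bandwidth 18, value 142
- slides.pdf+paper.pdf+dataset.csv: size 20, bandwidth 19, value 140
- notes.txt+paper.pdf+dataset.csv: size 21, bandwidth 15, value 127
- refs.bib+slides.pdf+dataset.csv: size 13, bandwidth 17, value 111
Best: 142 pts.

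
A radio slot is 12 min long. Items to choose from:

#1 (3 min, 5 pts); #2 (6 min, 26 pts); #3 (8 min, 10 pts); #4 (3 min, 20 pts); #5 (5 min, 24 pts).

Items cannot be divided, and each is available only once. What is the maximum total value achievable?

Check high-value combinations within 12 min:
- #1+#2+#4: duration 3+6+3=12, value 5+26+20=51
- #2+#5: duration 6+5=11, value 26+24=50
- #1+#4+#5: duration 3+3+5=11, value 5+20+24=49
- #2+#4: duration 6+3=9, value 26+20=46
- #4+#5: duration 3+5=8, value 20+24=44
Best: 51 pts.

51 pts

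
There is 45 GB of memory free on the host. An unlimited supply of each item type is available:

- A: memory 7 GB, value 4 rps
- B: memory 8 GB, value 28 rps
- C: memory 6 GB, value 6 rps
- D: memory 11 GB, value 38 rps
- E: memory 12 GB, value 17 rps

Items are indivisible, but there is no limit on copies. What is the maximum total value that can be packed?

Best value-per-unit is B at 28/8; filling with it alone gives 5×28 = 140.
Optimal mix: 4×D → memory 44, value 152.

152 rps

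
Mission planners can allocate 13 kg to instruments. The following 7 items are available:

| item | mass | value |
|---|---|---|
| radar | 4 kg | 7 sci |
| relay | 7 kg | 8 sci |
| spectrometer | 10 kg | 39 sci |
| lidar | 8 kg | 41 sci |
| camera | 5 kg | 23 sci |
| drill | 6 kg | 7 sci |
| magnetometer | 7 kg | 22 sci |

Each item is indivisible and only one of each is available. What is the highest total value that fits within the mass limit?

This is a 0/1 knapsack; check combinations near the capacity.
- lidar+camera: mass 8+5=13, value 41+23=64
- radar+lidar: mass 4+8=12, value 7+41=48
- camera+magnetometer: mass 5+7=12, value 23+22=45
- lidar: mass 8, value 41
Best: 64 sci.

64 sci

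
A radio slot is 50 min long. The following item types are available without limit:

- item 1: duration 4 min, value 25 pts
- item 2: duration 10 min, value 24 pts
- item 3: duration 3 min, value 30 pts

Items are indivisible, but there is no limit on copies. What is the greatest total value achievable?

Best value-per-unit is item 3 at 30/3, and filling with it alone uses duration 16×3=48. No mix of the others beats 16×30 = 480.

480 pts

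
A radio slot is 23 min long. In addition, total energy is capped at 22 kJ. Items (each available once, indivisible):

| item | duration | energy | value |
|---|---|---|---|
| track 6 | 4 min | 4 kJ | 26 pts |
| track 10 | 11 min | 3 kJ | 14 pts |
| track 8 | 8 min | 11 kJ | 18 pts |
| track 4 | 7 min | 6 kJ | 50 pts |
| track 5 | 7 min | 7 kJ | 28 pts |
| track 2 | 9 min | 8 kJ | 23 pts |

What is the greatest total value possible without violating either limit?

104 pts

Feasible sets respecting both limits:
- track 6+track 4+track 5: duration 18, energy 17, value 104
- track 4+track 5+track 2: duration 23, energy 21, value 101
- track 6+track 4+track 2: duration 20, energy 18, value 99
Best: 104 pts.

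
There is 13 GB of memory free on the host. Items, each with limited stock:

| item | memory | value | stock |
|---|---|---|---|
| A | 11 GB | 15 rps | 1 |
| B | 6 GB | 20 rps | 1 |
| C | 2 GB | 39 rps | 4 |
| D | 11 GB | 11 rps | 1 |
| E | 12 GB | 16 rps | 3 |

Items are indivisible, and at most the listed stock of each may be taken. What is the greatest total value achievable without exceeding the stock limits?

156 rps

Best selections within memory 13 and stock limits:
- 4×C: memory 8, value 156
- 1×B + 3×C: memory 12, value 137
- 3×C: memory 6, value 117
Best: 156 rps.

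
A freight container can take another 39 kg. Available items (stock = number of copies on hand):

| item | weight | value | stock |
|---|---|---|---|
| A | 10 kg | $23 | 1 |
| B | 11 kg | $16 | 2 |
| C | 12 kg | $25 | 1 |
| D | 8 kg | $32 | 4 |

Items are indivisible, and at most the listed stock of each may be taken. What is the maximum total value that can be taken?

$128

Best selections within weight 39 and stock limits:
- 4×D: weight 32, value 128
- 1×C + 3×D: weight 36, value 121
Best: $128.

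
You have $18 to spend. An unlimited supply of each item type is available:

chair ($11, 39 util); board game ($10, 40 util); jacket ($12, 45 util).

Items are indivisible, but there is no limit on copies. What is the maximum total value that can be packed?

Best value-per-unit is board game at 40/10; filling with it alone gives 1×40 = 40.
Optimal mix: 1×jacket → cost 12, value 45.

45 util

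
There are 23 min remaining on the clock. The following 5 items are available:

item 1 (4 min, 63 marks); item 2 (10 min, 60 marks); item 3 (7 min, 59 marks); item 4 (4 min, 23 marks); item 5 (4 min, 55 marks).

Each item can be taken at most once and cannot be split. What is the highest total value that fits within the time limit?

201 marks

This is a 0/1 knapsack; check combinations near the capacity.
- item 1+item 2+item 4+item 5: time 4+10+4+4=22, value 63+60+23+55=201
- item 1+item 3+item 4+item 5: time 4+7+4+4=19, value 63+59+23+55=200
- item 1+item 2+item 3: time 4+10+7=21, value 63+60+59=182
Best: 201 marks.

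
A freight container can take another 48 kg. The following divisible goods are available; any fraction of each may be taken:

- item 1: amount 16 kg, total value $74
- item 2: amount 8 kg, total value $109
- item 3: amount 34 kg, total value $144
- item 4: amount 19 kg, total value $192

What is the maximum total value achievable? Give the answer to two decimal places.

396.18

Take in order of value per unit:
- item 2 (109/8 per unit): all 8 → value 109, running total 109.00
- item 4 (192/19 per unit): all 19 → value 192, running total 301.00
- item 1 (74/16 per unit): all 16 → value 74, running total 375.00
- item 3 (144/34 per unit): 5 of 34 → value 5×144/34 = 21.1765, running total 396.18
Total 396.18.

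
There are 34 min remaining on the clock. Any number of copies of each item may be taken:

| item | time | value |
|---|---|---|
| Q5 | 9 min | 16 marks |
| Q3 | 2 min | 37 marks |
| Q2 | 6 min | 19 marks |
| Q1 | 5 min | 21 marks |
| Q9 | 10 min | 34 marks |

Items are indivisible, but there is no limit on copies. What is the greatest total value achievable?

629 marks

Best value-per-unit is Q3 at 37/2, and filling with it alone uses time 17×2=34. No mix of the others beats 17×37 = 629.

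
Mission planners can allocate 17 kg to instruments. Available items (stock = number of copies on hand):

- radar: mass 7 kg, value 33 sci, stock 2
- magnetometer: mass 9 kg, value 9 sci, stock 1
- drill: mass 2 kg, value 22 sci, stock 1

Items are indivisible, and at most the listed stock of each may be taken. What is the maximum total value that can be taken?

Top feasible selections:
- 2×radar + 1×drill: mass 16, value 88
- 2×radar: mass 14, value 66
Best: 88 sci.

88 sci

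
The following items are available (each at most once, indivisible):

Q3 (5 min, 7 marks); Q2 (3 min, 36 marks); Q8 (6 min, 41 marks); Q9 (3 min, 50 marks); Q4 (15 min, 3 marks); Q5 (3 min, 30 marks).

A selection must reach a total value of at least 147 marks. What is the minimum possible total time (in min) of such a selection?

Subsets with value ≥ 147, sorted by total time:
- Q2+Q8+Q9+Q5: time 15, value 157
- Q3+Q2+Q8+Q9+Q5: time 20, value 164
- Q2+Q8+Q9+Q4+Q5: time 30, value 160
Minimum time: 15 min.

15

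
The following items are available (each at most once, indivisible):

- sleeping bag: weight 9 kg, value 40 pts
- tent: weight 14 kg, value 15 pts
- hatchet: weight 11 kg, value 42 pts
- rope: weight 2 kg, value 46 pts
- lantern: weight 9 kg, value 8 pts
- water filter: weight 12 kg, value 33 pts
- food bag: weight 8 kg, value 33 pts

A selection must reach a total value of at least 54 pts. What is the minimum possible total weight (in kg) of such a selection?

Subsets with value ≥ 54, sorted by total weight:
- rope+food bag: weight 10, value 79
- sleeping bag+rope: weight 11, value 86
- rope+lantern: weight 11, value 54
- hatchet+rope: weight 13, value 88
Minimum weight: 10 kg.

10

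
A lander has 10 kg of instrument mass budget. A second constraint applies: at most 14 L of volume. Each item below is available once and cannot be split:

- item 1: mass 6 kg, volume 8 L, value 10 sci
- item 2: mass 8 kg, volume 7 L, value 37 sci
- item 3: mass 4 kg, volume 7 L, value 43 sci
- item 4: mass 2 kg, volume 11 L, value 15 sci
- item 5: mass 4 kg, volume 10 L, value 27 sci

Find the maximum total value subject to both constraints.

Feasible sets respecting both limits:
- item 3: mass 4, volume 7, value 43
- item 2: mass 8, volume 7, value 37
- item 5: mass 4, volume 10, value 27
Best: 43 sci.

43 sci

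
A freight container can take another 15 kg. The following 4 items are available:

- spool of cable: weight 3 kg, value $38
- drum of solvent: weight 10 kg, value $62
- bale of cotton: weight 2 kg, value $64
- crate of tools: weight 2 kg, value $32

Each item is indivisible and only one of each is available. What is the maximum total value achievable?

$164

This is a 0/1 knapsack; check combinations near the capacity.
- spool of cable+drum of solvent+bale of cotton: weight 3+10+2=15, value 38+62+64=164
- drum of solvent+bale of cotton+crate of tools: weight 10+2+2=14, value 62+64+32=158
- spool of cable+bale of cotton+crate of tools: weight 3+2+2=7, value 38+64+32=134
Best: $164.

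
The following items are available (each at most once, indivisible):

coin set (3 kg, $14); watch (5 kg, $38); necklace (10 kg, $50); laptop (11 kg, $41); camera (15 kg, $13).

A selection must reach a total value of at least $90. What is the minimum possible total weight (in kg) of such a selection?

Subsets with value ≥ 90, sorted by total weight:
- coin set+watch+necklace: weight 18, value 102
- coin set+watch+laptop: weight 19, value 93
- necklace+laptop: weight 21, value 91
Minimum weight: 18 kg.

18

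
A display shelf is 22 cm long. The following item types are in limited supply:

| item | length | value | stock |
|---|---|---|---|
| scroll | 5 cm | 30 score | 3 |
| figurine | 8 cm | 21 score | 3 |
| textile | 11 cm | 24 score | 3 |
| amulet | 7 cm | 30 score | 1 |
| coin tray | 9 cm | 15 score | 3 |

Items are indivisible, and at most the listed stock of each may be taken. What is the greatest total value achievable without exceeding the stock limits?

Top feasible selections:
- 3×scroll + 1×amulet: length 22, value 120
- 3×scroll: length 15, value 90
- 2×scroll + 1×amulet: length 17, value 90
Best: 120 score.

120 score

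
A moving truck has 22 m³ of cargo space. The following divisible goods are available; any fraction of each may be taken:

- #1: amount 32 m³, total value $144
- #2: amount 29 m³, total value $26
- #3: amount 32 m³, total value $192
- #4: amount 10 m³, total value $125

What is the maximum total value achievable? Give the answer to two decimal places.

Take in order of value per unit:
- #4 (125/10 per unit): all 10 → value 125, running total 125.00
- #3 (192/32 per unit): 12 of 32 → value 12×192/32 = 72.0000, running total 197.00
Total 197.00.

197.00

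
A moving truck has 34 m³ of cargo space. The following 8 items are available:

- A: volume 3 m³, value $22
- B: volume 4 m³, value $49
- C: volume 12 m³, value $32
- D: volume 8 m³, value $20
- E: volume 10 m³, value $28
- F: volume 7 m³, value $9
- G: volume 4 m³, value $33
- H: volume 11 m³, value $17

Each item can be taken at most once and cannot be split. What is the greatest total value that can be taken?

Check high-value combinations within 34 m³:
- A+B+C+E+G: volume 3+4+12+10+4=33, value 22+49+32+28+33=164
- A+B+C+D+G: volume 3+4+12+8+4=31, value 22+49+32+20+33=156
- A+B+C+G+H: volume 3+4+12+4+11=34, value 22+49+32+33+17=153
- A+B+D+E+G: volume 3+4+8+10+4=29, value 22+49+20+28+33=152
Best: $164.

$164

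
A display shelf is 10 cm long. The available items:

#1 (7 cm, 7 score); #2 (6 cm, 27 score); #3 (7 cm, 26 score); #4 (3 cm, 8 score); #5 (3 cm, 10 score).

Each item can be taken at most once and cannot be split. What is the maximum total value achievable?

Check high-value combinations within 10 cm:
- #2+#5: length 6+3=9, value 27+10=37
- #3+#5: length 7+3=10, value 26+10=36
- #2+#4: length 6+3=9, value 27+8=35
- #3+#4: length 7+3=10, value 26+8=34
- #2: length 6, value 27
Best: 37 score.

37 score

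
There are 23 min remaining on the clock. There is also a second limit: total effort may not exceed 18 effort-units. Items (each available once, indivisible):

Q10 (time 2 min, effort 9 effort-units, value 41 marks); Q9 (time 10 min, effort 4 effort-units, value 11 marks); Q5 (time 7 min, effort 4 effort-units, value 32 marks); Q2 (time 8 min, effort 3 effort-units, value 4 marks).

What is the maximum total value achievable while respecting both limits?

84 marks

Feasible sets respecting both limits:
- Q10+Q9+Q5: time 19, effort 17, value 84
- Q10+Q5+Q2: time 17, effort 16, value 77
- Q10+Q5: time 9, effort 13, value 73
- Q10+Q9+Q2: time 20, effort 16, value 56
Best: 84 marks.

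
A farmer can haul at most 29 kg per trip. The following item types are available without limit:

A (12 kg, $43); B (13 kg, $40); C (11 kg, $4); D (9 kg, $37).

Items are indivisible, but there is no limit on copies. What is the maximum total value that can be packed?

Best value-per-unit is D at 37/9, and filling with it alone uses weight 3×9=27. No mix of the others beats 3×37 = 111.

$111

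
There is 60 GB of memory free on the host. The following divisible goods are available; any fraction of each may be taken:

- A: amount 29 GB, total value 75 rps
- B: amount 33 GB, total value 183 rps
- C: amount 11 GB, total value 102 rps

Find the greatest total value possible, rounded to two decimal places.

326.38

Take in order of value per unit:
- C (102/11 per unit): all 11 → value 102, running total 102.00
- B (183/33 per unit): all 33 → value 183, running total 285.00
- A (75/29 per unit): 16 of 29 → value 16×75/29 = 41.3793, running total 326.38
Total 326.38.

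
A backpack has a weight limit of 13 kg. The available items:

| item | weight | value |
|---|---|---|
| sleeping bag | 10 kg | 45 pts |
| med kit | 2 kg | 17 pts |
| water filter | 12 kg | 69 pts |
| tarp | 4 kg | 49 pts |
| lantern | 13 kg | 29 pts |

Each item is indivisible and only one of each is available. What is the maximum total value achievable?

Check high-value combinations within 13 kg:
- water filter: weight 12, value 69
- med kit+tarp: weight 2+4=6, value 17+49=66
- sleeping bag+med kit: weight 10+2=12, value 45+17=62
Best: 69 pts.

69 pts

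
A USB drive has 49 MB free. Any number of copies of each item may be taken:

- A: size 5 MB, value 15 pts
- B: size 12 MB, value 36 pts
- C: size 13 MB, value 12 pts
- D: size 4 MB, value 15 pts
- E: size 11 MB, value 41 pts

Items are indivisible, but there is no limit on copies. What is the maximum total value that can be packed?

183 pts

Best value-per-unit is D at 15/4; filling with it alone gives 12×15 = 180.
Optimal mix: 4×D + 3×E → size 49, value 183.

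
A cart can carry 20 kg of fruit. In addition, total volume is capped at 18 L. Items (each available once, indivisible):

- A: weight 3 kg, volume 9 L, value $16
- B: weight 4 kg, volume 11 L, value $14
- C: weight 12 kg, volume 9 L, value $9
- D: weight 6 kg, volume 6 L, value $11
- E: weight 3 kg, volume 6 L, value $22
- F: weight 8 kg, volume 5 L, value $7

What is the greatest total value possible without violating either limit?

$40

Feasible sets respecting both limits:
- D+E+F: weight 17, volume 17, value 40
- A+E: weight 6, volume 15, value 38
- B+E: weight 7, volume 17, value 36
- D+E: weight 9, volume 12, value 33
Best: $40.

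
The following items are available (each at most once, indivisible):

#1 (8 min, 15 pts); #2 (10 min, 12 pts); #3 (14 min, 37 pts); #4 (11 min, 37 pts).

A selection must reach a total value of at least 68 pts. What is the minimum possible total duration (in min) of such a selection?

Subsets with value ≥ 68, sorted by total duration:
- #3+#4: duration 25, value 74
- #1+#3+#4: duration 33, value 89
- #2+#3+#4: duration 35, value 86
- #1+#2+#3+#4: duration 43, value 101
Minimum duration: 25 min.

25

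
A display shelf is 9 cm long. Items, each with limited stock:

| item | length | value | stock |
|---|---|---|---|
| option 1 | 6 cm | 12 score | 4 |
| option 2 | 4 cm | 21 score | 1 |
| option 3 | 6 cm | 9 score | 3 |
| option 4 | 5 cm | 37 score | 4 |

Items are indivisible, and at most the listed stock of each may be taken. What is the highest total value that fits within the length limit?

Top feasible selections:
- 1×option 2 + 1×option 4: length 9, value 58
- 1×option 4: length 5, value 37
- 1×option 2: length 4, value 21
- 1×option 1: length 6, value 12
Best: 58 score.

58 score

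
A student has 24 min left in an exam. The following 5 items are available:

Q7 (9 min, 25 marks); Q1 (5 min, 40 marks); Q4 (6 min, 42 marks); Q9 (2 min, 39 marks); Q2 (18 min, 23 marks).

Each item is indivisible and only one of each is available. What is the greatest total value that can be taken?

Check high-value combinations within 24 min:
- Q7+Q1+Q4+Q9: time 9+5+6+2=22, value 25+40+42+39=146
- Q1+Q4+Q9: time 5+6+2=13, value 40+42+39=121
- Q7+Q1+Q4: time 9+5+6=20, value 25+40+42=107
- Q7+Q4+Q9: time 9+6+2=17, value 25+42+39=106
- Q7+Q1+Q9: time 9+5+2=16, value 25+40+39=104
Best: 146 marks.

146 marks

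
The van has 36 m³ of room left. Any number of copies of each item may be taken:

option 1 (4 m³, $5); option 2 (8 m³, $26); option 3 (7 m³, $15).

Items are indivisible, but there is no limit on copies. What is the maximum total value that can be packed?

$109

Best value-per-unit is option 2 at 26/8; filling with it alone gives 4×26 = 104.
Optimal mix: 1×option 1 + 4×option 2 → volume 36, value 109.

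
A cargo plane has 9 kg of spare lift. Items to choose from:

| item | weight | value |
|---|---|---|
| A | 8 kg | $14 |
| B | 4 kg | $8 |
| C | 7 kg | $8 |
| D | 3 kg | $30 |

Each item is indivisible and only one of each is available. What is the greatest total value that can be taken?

Check high-value combinations within 9 kg:
- B+D: weight 4+3=7, value 8+30=38
- D: weight 3, value 30
- A: weight 8, value 14
- B: weight 4, value 8
Best: $38.

$38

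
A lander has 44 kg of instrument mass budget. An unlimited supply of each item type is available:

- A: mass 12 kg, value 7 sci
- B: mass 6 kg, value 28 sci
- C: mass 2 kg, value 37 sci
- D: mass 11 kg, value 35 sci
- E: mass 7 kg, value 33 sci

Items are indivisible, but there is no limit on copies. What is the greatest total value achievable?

814 sci

Best value-per-unit is C at 37/2, and filling with it alone uses mass 22×2=44. No mix of the others beats 22×37 = 814.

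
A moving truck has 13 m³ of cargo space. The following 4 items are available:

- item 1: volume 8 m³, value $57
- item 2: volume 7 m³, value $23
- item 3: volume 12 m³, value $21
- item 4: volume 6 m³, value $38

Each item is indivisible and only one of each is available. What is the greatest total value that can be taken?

$61

Check high-value combinations within 13 m³:
- item 2+item 4: volume 7+6=13, value 23+38=61
- item 1: volume 8, value 57
- item 4: volume 6, value 38
- item 2: volume 7, value 23
Best: $61.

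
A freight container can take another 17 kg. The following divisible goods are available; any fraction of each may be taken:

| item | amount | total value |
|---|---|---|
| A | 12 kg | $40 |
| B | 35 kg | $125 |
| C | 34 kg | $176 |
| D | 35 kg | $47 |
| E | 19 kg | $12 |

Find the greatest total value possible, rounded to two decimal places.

Take in order of value per unit:
- C (176/34 per unit): 17 of 34 → value 17×176/34 = 88.0000, running total 88.00
Total 88.00.

88.00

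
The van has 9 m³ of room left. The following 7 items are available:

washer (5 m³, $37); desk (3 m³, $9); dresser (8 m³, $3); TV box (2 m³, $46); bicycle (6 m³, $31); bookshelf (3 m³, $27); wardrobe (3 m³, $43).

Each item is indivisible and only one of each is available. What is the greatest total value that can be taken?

Check high-value combinations within 9 m³:
- TV box+bookshelf+wardrobe: volume 2+3+3=8, value 46+27+43=116
- desk+TV box+wardrobe: volume 3+2+3=8, value 9+46+43=98
- TV box+wardrobe: volume 2+3=5, value 46+43=89
- washer+TV box: volume 5+2=7, value 37+46=83
Best: $116.

$116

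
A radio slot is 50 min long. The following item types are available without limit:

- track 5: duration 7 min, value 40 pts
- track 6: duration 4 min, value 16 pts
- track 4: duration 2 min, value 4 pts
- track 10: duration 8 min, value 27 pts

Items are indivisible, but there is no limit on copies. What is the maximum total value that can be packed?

280 pts

Best value-per-unit is track 5 at 40/7, and filling with it alone uses duration 7×7=49. No mix of the others beats 7×40 = 280.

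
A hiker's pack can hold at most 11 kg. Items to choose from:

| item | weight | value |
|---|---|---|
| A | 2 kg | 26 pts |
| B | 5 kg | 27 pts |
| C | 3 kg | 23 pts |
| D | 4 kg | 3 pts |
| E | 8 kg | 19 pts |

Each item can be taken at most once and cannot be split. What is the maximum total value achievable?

Check high-value combinations within 11 kg:
- A+B+C: weight 2+5+3=10, value 26+27+23=76
- A+B+D: weight 2+5+4=11, value 26+27+3=56
- A+B: weight 2+5=7, value 26+27=53
- A+C+D: weight 2+3+4=9, value 26+23+3=52
Best: 76 pts.

76 pts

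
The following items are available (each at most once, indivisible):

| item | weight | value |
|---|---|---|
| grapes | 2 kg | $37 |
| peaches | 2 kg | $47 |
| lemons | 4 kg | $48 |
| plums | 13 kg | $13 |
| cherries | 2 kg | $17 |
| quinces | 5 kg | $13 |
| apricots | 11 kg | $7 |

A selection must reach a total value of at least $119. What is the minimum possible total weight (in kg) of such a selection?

8

Subsets with value ≥ 119, sorted by total weight:
- grapes+peaches+lemons: weight 8, value 132
- grapes+peaches+lemons+cherries: weight 10, value 149
Minimum weight: 8 kg.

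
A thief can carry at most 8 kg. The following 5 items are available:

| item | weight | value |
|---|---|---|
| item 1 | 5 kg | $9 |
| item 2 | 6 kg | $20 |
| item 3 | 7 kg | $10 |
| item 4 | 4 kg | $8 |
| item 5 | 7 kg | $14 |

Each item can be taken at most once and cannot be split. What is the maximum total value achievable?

This is a 0/1 knapsack; check combinations near the capacity.
- item 2: weight 6, value 20
- item 5: weight 7, value 14
- item 3: weight 7, value 10
- item 1: weight 5, value 9
Best: $20.

$20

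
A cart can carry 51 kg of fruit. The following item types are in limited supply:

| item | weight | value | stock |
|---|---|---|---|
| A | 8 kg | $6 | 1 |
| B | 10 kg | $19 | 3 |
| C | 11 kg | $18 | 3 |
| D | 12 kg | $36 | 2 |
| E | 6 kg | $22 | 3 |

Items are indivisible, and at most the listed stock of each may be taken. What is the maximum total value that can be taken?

Top feasible selections:
- 1×A + 2×D + 3×E: weight 50, value 144
- 2×B + 1×D + 3×E: weight 50, value 140
- 1×B + 1×C + 1×D + 3×E: weight 51, value 139
- 2×D + 3×E: weight 42, value 138
Best: $144.

$144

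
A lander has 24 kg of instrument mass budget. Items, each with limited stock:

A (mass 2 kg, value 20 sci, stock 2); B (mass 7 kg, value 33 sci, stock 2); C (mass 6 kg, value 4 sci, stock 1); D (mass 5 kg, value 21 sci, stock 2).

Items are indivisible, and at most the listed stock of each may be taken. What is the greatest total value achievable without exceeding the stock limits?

Best selections within mass 24 and stock limits:
- 2×A + 2×B + 1×D: mass 23, value 127
- 2×A + 1×B + 2×D: mass 21, value 115
- 2×A + 2×B + 1×C: mass 24, value 110
- 2×B + 2×D: mass 24, value 108
Best: 127 sci.

127 sci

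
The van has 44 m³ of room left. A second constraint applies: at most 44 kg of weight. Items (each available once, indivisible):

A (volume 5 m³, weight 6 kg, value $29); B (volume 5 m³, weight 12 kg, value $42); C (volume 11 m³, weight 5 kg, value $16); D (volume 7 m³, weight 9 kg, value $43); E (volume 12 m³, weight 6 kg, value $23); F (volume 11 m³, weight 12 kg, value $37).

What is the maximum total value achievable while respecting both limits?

$167

Feasible sets respecting both limits:
- A+B+C+D+F: volume 39, weight 44, value 167
- A+B+C+D+E: volume 40, weight 38, value 153
- A+B+D+F: volume 28, weight 39, value 151
- A+B+C+E+F: volume 44, weight 41, value 147
Best: $167.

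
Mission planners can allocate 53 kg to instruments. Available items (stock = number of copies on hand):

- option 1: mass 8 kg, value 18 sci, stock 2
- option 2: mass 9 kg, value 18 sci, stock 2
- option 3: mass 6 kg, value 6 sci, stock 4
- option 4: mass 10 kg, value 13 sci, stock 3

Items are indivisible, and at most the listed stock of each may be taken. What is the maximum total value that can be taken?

Best selections within mass 53 and stock limits:
- 2×option 1 + 2×option 2 + 1×option 3 + 1×option 4: mass 50, value 91
- 2×option 1 + 2×option 2 + 3×option 3: mass 52, value 90
Best: 91 sci.

91 sci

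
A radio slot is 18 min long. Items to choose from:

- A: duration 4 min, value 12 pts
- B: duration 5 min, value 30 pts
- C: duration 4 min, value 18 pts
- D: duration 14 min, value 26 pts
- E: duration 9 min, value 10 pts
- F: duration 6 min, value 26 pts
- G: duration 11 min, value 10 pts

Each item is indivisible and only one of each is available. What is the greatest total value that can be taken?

Check high-value combinations within 18 min:
- B+C+F: duration 5+4+6=15, value 30+18+26=74
- A+B+F: duration 4+5+6=15, value 12+30+26=68
- A+B+C: duration 4+5+4=13, value 12+30+18=60
- B+C+E: duration 5+4+9=18, value 30+18+10=58
- B+F: duration 5+6=11, value 30+26=56
Best: 74 pts.

74 pts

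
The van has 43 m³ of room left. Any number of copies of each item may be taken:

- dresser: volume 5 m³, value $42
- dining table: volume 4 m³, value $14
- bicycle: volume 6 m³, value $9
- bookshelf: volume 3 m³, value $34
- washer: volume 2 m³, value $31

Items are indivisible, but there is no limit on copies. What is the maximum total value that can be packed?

Best value-per-unit is washer at 31/2; filling with it alone gives 21×31 = 651.
Optimal mix: 1×bookshelf + 20×washer → volume 43, value 654.

$654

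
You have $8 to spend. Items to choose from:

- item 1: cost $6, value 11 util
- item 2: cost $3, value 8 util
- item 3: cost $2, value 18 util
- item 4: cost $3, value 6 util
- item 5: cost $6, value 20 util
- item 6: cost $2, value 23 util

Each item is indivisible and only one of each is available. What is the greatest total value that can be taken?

This is a 0/1 knapsack; check combinations near the capacity.
- item 2+item 3+item 6: cost 3+2+2=7, value 8+18+23=49
- item 3+item 4+item 6: cost 2+3+2=7, value 18+6+23=47
- item 5+item 6: cost 6+2=8, value 20+23=43
Best: 49 util.

49 util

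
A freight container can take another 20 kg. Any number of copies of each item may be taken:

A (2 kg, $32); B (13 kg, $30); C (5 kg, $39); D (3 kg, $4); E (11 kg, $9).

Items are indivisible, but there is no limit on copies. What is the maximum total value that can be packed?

$320

Best value-per-unit is A at 32/2, and filling with it alone uses weight 10×2=20. No mix of the others beats 10×32 = 320.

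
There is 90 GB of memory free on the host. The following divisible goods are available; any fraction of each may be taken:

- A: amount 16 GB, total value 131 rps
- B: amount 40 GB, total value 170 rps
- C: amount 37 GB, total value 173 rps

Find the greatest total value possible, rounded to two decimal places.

461.25

Take in order of value per unit:
- A (131/16 per unit): all 16 → value 131, running total 131.00
- C (173/37 per unit): all 37 → value 173, running total 304.00
- B (170/40 per unit): 37 of 40 → value 37×170/40 = 157.2500, running total 461.25
Total 461.25.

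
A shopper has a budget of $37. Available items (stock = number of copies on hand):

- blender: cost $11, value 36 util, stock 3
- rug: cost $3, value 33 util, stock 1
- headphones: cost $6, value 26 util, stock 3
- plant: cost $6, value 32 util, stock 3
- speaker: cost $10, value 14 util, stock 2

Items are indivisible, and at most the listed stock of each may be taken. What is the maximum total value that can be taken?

Top feasible selections:
- 1×rug + 2×headphones + 3×plant: cost 33, value 181
- 1×rug + 3×headphones + 2×plant: cost 33, value 175
- 3×headphones + 3×plant: cost 36, value 174
Best: 181 util.

181 util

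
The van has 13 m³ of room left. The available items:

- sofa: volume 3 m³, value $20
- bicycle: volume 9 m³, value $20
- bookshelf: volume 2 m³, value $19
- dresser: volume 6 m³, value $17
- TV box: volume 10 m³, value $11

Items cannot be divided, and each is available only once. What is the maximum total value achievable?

Check high-value combinations within 13 m³:
- sofa+bookshelf+dresser: volume 3+2+6=11, value 20+19+17=56
- sofa+bicycle: volume 3+9=12, value 20+20=40
- sofa+bookshelf: volume 3+2=5, value 20+19=39
- bicycle+bookshelf: volume 9+2=11, value 20+19=39
- sofa+dresser: volume 3+6=9, value 20+17=37
Best: $56.

$56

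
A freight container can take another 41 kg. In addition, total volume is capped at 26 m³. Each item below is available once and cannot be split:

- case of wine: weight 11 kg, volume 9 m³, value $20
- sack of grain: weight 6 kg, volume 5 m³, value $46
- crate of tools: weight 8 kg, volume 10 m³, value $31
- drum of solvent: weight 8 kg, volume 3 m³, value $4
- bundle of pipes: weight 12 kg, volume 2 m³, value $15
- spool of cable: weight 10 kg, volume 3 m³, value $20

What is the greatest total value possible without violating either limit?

Feasible sets respecting both limits:
- case of wine+sack of grain+crate of tools+bundle of pipes: weight 37, volume 26, value 112
- sack of grain+crate of tools+bundle of pipes+spool of cable: weight 36, volume 20, value 112
- sack of grain+crate of tools+drum of solvent+spool of cable: weight 32, volume 21, value 101
- case of wine+sack of grain+bundle of pipes+spool of cable: weight 39, volume 19, value 101
Best: $112.

$112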